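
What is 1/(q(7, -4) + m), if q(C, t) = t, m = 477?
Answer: 1/473 ≈ 0.0021142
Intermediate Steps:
1/(q(7, -4) + m) = 1/(-4 + 477) = 1/473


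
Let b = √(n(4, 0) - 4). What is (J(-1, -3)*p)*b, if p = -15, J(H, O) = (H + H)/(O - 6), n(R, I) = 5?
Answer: -10/3 ≈ -3.3333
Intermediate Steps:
J(H, O) = 2*H/(-6 + O) (J(H, O) = (2*H)/(-6 + O) = 2*H/(-6 + O))
b = 1 (b = √(5 - 4) = √1 = 1)
(J(-1, -3)*p)*b = ((2*(-1)/(-6 - 3))*(-15))*1 = ((2*(-1)/(-9))*(-15))*1 = ((2*(-1)*(-⅑))*(-15))*1 = ((2/9)*(-15))*1 = -10/3*1 = -10/3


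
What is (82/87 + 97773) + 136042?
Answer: 20341987/87 ≈ 2.3382e+5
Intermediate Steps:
(82/87 + 97773) + 136042 = 8506333/87 + 136042 = 20341987/87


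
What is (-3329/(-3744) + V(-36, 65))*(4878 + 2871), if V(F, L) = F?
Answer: -113182755/416 ≈ -2.7207e+5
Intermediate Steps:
(-3329/(-3744) + V(-36, 65))*(4878 + 2871) = (-3329/(-3744) - 36)*(4878 + 2871) = (-3329*(-1/3744) - 36)*7749 = (3329/3744 - 36)*7749 = -131455/3744*7749 = -113182755/416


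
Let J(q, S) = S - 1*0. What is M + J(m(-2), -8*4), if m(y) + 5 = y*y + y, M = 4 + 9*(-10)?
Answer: -118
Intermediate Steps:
M = -86 (M = 4 - 90 = -86)
m(y) = -5 + y + y² (m(y) = -5 + (y*y + y) = -5 + (y² + y) = -5 + (y + y²) = -5 + y + y²)
J(q, S) = S (J(q, S) = S + 0 = S)
M + J(m(-2), -8*4) = -86 - 8*4 = -86 - 32 = -118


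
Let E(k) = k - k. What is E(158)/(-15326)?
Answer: 0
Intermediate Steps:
E(k) = 0
E(158)/(-15326) = 0/(-15326) = 0*(-1/15326) = 0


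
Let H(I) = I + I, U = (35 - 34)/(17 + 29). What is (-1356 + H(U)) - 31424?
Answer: -753939/23 ≈ -32780.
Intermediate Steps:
U = 1/46 ≈ 0.021739
H(I) = 2*I
(-1356 + H(U)) - 31424 = (-1356 + 2*(1/46)) - 31424 = (-1356 + 1/23) - 31424 = -31187/23 - 31424 = -753939/23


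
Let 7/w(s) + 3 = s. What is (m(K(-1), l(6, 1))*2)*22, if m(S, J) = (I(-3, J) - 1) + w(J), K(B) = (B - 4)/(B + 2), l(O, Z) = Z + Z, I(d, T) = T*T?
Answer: -176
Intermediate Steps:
I(d, T) = T²
w(s) = 7/(-3 + s)
l(O, Z) = 2*Z
K(B) = (-4 + B)/(2 + B)
m(S, J) = -1 + J² + 7/(-3 + J) (m(S, J) = (J² - 1) + 7/(-3 + J) = (-1 + J²) + 7/(-3 + J) = -1 + J² + 7/(-3 + J))
(m(K(-1), l(6, 1))*2)*22 = (((7 + (-1 + (2*1)²)*(-3 + 2*1))/(-3 + 2*1))*2)*22 = (((7 + (-1 + 2²)*(-3 + 2))/(-3 + 2))*2)*22 = (((7 + (-1 + 4)*(-1))/(-1))*2)*22 = (-(7 + 3*(-1))*2)*22 = (-(7 - 3)*2)*22 = (-1*4*2)*22 = -4*2*22 = -8*22 = -176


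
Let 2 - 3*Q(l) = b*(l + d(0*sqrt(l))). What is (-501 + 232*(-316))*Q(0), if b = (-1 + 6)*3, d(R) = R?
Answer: -147626/3 ≈ -49209.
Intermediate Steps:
b = 15 (b = 5*3 = 15)
Q(l) = 2/3 - 5*l (Q(l) = 2/3 - 5*(l + 0*sqrt(l)) = 2/3 - 5*(l + 0) = 2/3 - 5*l)
(-501 + 232*(-316))*Q(0) = (-501 + 232*(-316))*(2/3 - 5*0) = (-501 - 73312)*(2/3 + 0) = -73813*2/3 = -147626/3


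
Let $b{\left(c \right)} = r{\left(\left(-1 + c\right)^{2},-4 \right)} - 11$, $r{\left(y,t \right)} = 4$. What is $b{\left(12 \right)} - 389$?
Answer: $-396$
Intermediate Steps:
$b{\left(c \right)} = -7$ ($b{\left(c \right)} = 4 - 11 = -7$)
$b{\left(12 \right)} - 389 = -7 - 389 = -396$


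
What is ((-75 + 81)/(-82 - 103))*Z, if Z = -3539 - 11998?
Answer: 93222/185 ≈ 503.90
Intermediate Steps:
Z = -15537
((-75 + 81)/(-82 - 103))*Z = ((-75 + 81)/(-82 - 103))*(-15537) = (6/(-185))*(-15537) = (6*(-1/185))*(-15537) = -6/185*(-15537) = 93222/185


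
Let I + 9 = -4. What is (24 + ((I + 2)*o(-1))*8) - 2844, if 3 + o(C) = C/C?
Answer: -2644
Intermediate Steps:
I = -13 (I = -9 - 4 = -13)
o(C) = -2 (o(C) = -3 + C/C = -3 + 1 = -2)
(24 + ((I + 2)*o(-1))*8) - 2844 = (24 + ((-13 + 2)*(-2))*8) - 2844 = (24 - 11*(-2)*8) - 2844 = (24 + 22*8) - 2844 = (24 + 176) - 2844 = 200 - 2844 = -2644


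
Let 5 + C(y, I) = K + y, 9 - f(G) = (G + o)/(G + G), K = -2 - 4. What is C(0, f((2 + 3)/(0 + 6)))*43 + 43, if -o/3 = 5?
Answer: -430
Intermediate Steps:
o = -15 (o = -3*5 = -15)
K = -6
f(G) = 9 - (-15 + G)/(2*G) (f(G) = 9 - (G - 15)/(G + G) = 9 - (-15 + G)/(2*G))
C(y, I) = -11 + y (C(y, I) = -5 + (-6 + y) = -11 + y)
C(0, f((2 + 3)/(0 + 6)))*43 + 43 = (-11 + 0)*43 + 43 = -11*43 + 43 = -473 + 43 = -430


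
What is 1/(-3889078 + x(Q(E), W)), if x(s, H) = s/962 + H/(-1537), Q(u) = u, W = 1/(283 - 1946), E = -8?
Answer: -1229450911/4781430500273701 ≈ -2.5713e-7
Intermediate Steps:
W = -1/1663 (W = 1/(-1663) = -1/1663 ≈ -0.00060132)
x(s, H) = -H/1537 + s/962 (x(s, H) = s*(1/962) + H*(-1/1537) = s/962 - H/1537 = -H/1537 + s/962)
1/(-3889078 + x(Q(E), W)) = 1/(-3889078 + (-1/1537*(-1/1663) + (1/962)*(-8))) = 1/(-3889078 + (1/2556031 - 4/481)) = 1/(-3889078 - 10223643/1229450911) = 1/(-4781430500273701/1229450911) = -1229450911/4781430500273701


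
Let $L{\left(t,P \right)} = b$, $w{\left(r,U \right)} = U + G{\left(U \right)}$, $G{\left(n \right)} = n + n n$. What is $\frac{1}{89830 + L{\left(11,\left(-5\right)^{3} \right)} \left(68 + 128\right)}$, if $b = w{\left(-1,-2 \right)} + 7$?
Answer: $\frac{1}{91202} \approx 1.0965 \cdot 10^{-5}$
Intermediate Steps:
$G{\left(n \right)} = n + n^{2}$
$w{\left(r,U \right)} = U + U \left(1 + U\right)$
$b = 7$ ($b = - 2 \left(2 - 2\right) + 7 = \left(-2\right) 0 + 7 = 0 + 7 = 7$)
$L{\left(t,P \right)} = 7$
$\frac{1}{89830 + L{\left(11,\left(-5\right)^{3} \right)} \left(68 + 128\right)} = \frac{1}{89830 + 7 \left(68 + 128\right)} = \frac{1}{89830 + 7 \cdot 196} = \frac{1}{89830 + 1372} = \frac{1}{91202}$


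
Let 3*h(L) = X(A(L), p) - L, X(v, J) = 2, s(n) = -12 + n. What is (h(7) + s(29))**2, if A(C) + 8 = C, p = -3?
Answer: 2116/9 ≈ 235.11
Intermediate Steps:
A(C) = -8 + C
h(L) = 2/3 - L/3 (h(L) = (2 - L)/3 = 2/3 - L/3)
(h(7) + s(29))**2 = ((2/3 - 1/3*7) + (-12 + 29))**2 = ((2/3 - 7/3) + 17)**2 = (-5/3 + 17)**2 = (46/3)**2 = 2116/9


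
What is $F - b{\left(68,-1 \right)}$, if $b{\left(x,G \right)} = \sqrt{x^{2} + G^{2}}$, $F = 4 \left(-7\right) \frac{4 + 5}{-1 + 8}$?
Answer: $-36 - 5 \sqrt{185} \approx -104.01$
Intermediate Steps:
$F = -36$ ($F = - 28 \cdot \frac{9}{7} = - 28 \cdot 9 \cdot \frac{1}{7} = \left(-28\right) \frac{9}{7} = -36$)
$b{\left(x,G \right)} = \sqrt{G^{2} + x^{2}}$
$F - b{\left(68,-1 \right)} = -36 - \sqrt{\left(-1\right)^{2} + 68^{2}} = -36 - \sqrt{1 + 4624} = -36 - \sqrt{4625} = -36 - 5 \sqrt{185}$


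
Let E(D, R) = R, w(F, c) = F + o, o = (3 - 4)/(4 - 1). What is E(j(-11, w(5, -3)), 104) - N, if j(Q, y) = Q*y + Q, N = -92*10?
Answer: 1024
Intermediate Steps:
o = -⅓ (o = -1/3 = -1*⅓ = -⅓ ≈ -0.33333)
w(F, c) = -⅓ + F (w(F, c) = F - ⅓ = -⅓ + F)
N = -920
j(Q, y) = Q + Q*y
E(j(-11, w(5, -3)), 104) - N = 104 - 1*(-920) = 104 + 920 = 1024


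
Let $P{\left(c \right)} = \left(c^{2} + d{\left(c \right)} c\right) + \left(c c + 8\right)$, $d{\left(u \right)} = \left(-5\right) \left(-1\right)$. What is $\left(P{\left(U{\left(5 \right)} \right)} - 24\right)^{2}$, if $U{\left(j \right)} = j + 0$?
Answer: $3481$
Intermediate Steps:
$d{\left(u \right)} = 5$
$U{\left(j \right)} = j$
$P{\left(c \right)} = 8 + 2 c^{2} + 5 c$ ($P{\left(c \right)} = \left(c^{2} + 5 c\right) + \left(c c + 8\right) = \left(c^{2} + 5 c\right) + \left(c^{2} + 8\right) = \left(c^{2} + 5 c\right) + \left(8 + c^{2}\right) = 8 + 2 c^{2} + 5 c$)
$\left(P{\left(U{\left(5 \right)} \right)} - 24\right)^{2} = \left(\left(8 + 2 \cdot 5^{2} + 5 \cdot 5\right) - 24\right)^{2} = \left(\left(8 + 2 \cdot 25 + 25\right) - 24\right)^{2} = \left(\left(8 + 50 + 25\right) - 24\right)^{2} = \left(83 - 24\right)^{2} = 59^{2} = 3481$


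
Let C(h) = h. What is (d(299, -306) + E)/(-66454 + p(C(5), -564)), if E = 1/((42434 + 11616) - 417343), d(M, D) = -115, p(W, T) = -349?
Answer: 41778696/24269062279 ≈ 0.0017215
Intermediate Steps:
E = -1/363293 (E = 1/(54050 - 417343) = 1/(-363293) = -1/363293 ≈ -2.7526e-6)
(d(299, -306) + E)/(-66454 + p(C(5), -564)) = (-115 - 1/363293)/(-66454 - 349) = -41778696/363293/(-66803) = -41778696/363293*(-1/66803) = 41778696/24269062279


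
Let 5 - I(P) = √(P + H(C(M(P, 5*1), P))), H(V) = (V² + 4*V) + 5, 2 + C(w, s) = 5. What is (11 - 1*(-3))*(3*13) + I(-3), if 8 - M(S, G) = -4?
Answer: 551 - √23 ≈ 546.20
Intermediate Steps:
M(S, G) = 12 (M(S, G) = 8 - 1*(-4) = 8 + 4 = 12)
C(w, s) = 3 (C(w, s) = -2 + 5 = 3)
H(V) = 5 + V² + 4*V
I(P) = 5 - √(26 + P) (I(P) = 5 - √(P + (5 + 3² + 4*3)) = 5 - √(P + (5 + 9 + 12)) = 5 - √(P + 26) = 5 - √(26 + P))
(11 - 1*(-3))*(3*13) + I(-3) = (11 - 1*(-3))*(3*13) + (5 - √(26 - 3)) = (11 + 3)*39 + (5 - √23) = 14*39 + (5 - √23) = 546 + (5 - √23) = 551 - √23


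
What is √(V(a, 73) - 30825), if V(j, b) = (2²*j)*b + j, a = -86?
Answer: 11*I*√463 ≈ 236.69*I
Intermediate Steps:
V(j, b) = j + 4*b*j (V(j, b) = (4*j)*b + j = 4*b*j + j = j + 4*b*j)
√(V(a, 73) - 30825) = √(-86*(1 + 4*73) - 30825) = √(-86*(1 + 292) - 30825) = √(-86*293 - 30825) = √(-25198 - 30825) = √(-56023) = 11*I*√463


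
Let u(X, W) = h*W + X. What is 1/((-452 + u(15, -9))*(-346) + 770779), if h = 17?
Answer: 1/974919 ≈ 1.0257e-6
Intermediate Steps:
u(X, W) = X + 17*W (u(X, W) = 17*W + X = X + 17*W)
1/((-452 + u(15, -9))*(-346) + 770779) = 1/((-452 + (15 + 17*(-9)))*(-346) + 770779) = 1/((-452 + (15 - 153))*(-346) + 770779) = 1/((-452 - 138)*(-346) + 770779) = 1/(-590*(-346) + 770779) = 1/(204140 + 770779) = 1/974919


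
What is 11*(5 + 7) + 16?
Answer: 148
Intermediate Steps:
11*(5 + 7) + 16 = 11*12 + 16 = 132 + 16 = 148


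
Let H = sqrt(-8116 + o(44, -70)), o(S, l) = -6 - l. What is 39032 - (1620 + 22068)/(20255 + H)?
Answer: 16013298941024/410273077 + 47376*I*sqrt(2013)/410273077 ≈ 39031.0 + 0.0051809*I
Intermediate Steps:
H = 2*I*sqrt(2013) (H = sqrt(-8116 + (-6 - 1*(-70))) = sqrt(-8116 + (-6 + 70)) = sqrt(-8116 + 64) = sqrt(-8052) = 2*I*sqrt(2013) ≈ 89.733*I)
39032 - (1620 + 22068)/(20255 + H) = 39032 - (1620 + 22068)/(20255 + 2*I*sqrt(2013)) = 39032 - 23688/(20255 + 2*I*sqrt(2013))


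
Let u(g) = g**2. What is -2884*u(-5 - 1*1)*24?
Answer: -2491776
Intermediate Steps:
-2884*u(-5 - 1*1)*24 = -2884*(-5 - 1*1)**2*24 = -2884*(-5 - 1)**2*24 = -2884*(-6)**2*24 = -2884*36*24 = -103824*24 = -2491776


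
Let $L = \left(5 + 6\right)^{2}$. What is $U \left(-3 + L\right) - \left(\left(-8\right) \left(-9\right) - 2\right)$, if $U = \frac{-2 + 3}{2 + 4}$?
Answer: $- \frac{151}{3} \approx -50.333$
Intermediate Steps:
$L = 121$ ($L = 11^{2} = 121$)
$U = \frac{1}{6}$ ($U = 1 \cdot \frac{1}{6} = \frac{1}{6} \approx 0.16667$)
$U \left(-3 + L\right) - \left(\left(-8\right) \left(-9\right) - 2\right) = \frac{-3 + 121}{6} - \left(\left(-8\right) \left(-9\right) - 2\right) = \frac{1}{6} \cdot 118 - \left(72 - 2\right) = \frac{59}{3} - 70 = - \frac{151}{3}$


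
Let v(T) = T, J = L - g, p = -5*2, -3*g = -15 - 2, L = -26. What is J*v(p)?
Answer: 950/3 ≈ 316.67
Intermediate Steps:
g = 17/3 (g = -(-15 - 2)/3 = -⅓*(-17) = 17/3 ≈ 5.6667)
p = -10
J = -95/3 (J = -26 - 1*17/3 = -26 - 17/3 = -95/3 ≈ -31.667)
J*v(p) = -95/3*(-10) = 950/3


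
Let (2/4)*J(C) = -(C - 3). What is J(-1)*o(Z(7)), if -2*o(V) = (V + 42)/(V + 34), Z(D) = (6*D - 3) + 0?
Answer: -324/73 ≈ -4.4384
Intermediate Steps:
Z(D) = -3 + 6*D (Z(D) = (-3 + 6*D) + 0 = -3 + 6*D)
o(V) = -(42 + V)/(2*(34 + V)) (o(V) = -(V + 42)/(2*(V + 34)) = -(42 + V)/(2*(34 + V)))
J(C) = 6 - 2*C (J(C) = 2*(-(C - 3)) = 2*(-(-3 + C)) = 2*(3 - C) = 6 - 2*C)
J(-1)*o(Z(7)) = (6 - 2*(-1))*((-42 - (-3 + 6*7))/(2*(34 + (-3 + 6*7)))) = (6 + 2)*((-42 - (-3 + 42))/(2*(34 + (-3 + 42)))) = 8*((-42 - 1*39)/(2*(34 + 39))) = 8*((1/2)*(-42 - 39)/73) = 8*((1/2)*(1/73)*(-81)) = 8*(-81/146) = -324/73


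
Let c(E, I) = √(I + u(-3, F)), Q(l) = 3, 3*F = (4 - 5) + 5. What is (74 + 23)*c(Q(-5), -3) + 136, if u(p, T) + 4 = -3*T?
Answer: 136 + 97*I*√11 ≈ 136.0 + 321.71*I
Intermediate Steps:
F = 4/3 (F = ((4 - 5) + 5)/3 = (-1 + 5)/3 = (⅓)*4 = 4/3 ≈ 1.3333)
u(p, T) = -4 - 3*T
c(E, I) = √(-8 + I) (c(E, I) = √(I + (-4 - 3*4/3)) = √(I + (-4 - 4)) = √(I - 8) = √(-8 + I))
(74 + 23)*c(Q(-5), -3) + 136 = (74 + 23)*√(-8 - 3) + 136 = 97*√(-11) + 136 = 97*(I*√11) + 136 = 97*I*√11 + 136 = 136 + 97*I*√11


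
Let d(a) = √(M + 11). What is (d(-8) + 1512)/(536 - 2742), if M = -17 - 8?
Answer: -756/1103 - I*√14/2206 ≈ -0.6854 - 0.0016961*I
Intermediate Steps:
M = -25
d(a) = I*√14 (d(a) = √(-25 + 11) = √(-14) = I*√14)
(d(-8) + 1512)/(536 - 2742) = (I*√14 + 1512)/(536 - 2742) = (1512 + I*√14)/(-2206) = (1512 + I*√14)*(-1/2206) = -756/1103 - I*√14/2206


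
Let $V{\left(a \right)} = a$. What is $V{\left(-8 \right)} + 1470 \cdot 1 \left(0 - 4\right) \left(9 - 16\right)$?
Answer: $41152$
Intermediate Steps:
$V{\left(-8 \right)} + 1470 \cdot 1 \left(0 - 4\right) \left(9 - 16\right) = -8 + 1470 \cdot 1 \left(0 - 4\right) \left(9 - 16\right) = -8 + 1470 \cdot 1 \left(-4\right) \left(-7\right) = -8 + 1470 \left(\left(-4\right) \left(-7\right)\right) = -8 + 1470 \cdot 28 = -8 + 41160 = 41152$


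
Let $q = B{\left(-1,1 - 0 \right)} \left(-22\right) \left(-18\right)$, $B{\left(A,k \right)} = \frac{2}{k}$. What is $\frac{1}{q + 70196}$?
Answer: $\frac{1}{70988} \approx 1.4087 \cdot 10^{-5}$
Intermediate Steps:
$q = 792$ ($q = \frac{2}{1 - 0} \left(-22\right) \left(-18\right) = \frac{2}{1 + 0} \left(-22\right) \left(-18\right) = \frac{2}{1} \left(-22\right) \left(-18\right) = 2 \cdot 1 \left(-22\right) \left(-18\right) = 2 \left(-22\right) \left(-18\right) = \left(-44\right) \left(-18\right) = 792$)
$\frac{1}{q + 70196} = \frac{1}{792 + 70196} = \frac{1}{70988}$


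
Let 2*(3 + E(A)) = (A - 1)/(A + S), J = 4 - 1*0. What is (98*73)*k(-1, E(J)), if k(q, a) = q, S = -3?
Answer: -7154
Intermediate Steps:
J = 4 (J = 4 + 0 = 4)
E(A) = -3 + (-1 + A)/(2*(-3 + A)) (E(A) = -3 + ((A - 1)/(A - 3))/2 = -3 + ((-1 + A)/(-3 + A))/2 = -3 + (-1 + A)/(2*(-3 + A)))
(98*73)*k(-1, E(J)) = (98*73)*(-1) = 7154*(-1) = -7154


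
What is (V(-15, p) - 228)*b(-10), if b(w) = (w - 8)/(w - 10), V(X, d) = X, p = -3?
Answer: -2187/10 ≈ -218.70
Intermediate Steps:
b(w) = (-8 + w)/(-10 + w)
(V(-15, p) - 228)*b(-10) = (-15 - 228)*((-8 - 10)/(-10 - 10)) = -243*(-18)/(-20) = -(-243)*(-18)/20 = -243*9/10 = -2187/10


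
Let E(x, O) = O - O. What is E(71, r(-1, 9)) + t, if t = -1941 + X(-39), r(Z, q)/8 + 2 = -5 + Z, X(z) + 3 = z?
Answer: -1983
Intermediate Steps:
X(z) = -3 + z
r(Z, q) = -56 + 8*Z (r(Z, q) = -16 + 8*(-5 + Z) = -16 + (-40 + 8*Z) = -56 + 8*Z)
t = -1983 (t = -1941 + (-3 - 39) = -1941 - 42 = -1983)
E(x, O) = 0
E(71, r(-1, 9)) + t = 0 - 1983 = -1983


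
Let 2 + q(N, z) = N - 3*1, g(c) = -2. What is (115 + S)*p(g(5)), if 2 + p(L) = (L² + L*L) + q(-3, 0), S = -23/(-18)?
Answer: -2093/9 ≈ -232.56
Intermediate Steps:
S = 23/18 (S = -23*(-1/18) = 23/18 ≈ 1.2778)
q(N, z) = -5 + N (q(N, z) = -2 + (N - 3*1) = -2 + (N - 3) = -2 + (-3 + N) = -5 + N)
p(L) = -10 + 2*L² (p(L) = -2 + ((L² + L*L) + (-5 - 3)) = -2 + ((L² + L²) - 8) = -2 + (2*L² - 8) = -2 + (-8 + 2*L²) = -10 + 2*L²)
(115 + S)*p(g(5)) = (115 + 23/18)*(-10 + 2*(-2)²) = 2093*(-10 + 2*4)/18 = 2093*(-10 + 8)/18 = (2093/18)*(-2) = -2093/9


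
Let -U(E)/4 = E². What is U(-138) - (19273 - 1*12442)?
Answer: -83007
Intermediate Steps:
U(E) = -4*E²
U(-138) - (19273 - 1*12442) = -4*(-138)² - (19273 - 1*12442) = -4*19044 - (19273 - 12442) = -76176 - 1*6831 = -76176 - 6831 = -83007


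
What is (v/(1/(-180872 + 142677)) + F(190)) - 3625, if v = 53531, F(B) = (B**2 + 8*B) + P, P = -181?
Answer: -2044582731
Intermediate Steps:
F(B) = -181 + B**2 + 8*B (F(B) = (B**2 + 8*B) - 181 = -181 + B**2 + 8*B)
(v/(1/(-180872 + 142677)) + F(190)) - 3625 = (53531/(1/(-180872 + 142677)) + (-181 + 190**2 + 8*190)) - 3625 = (53531/(1/(-38195)) + (-181 + 36100 + 1520)) - 3625 = (53531/(-1/38195) + 37439) - 3625 = (53531*(-38195) + 37439) - 3625 = (-2044616545 + 37439) - 3625 = -2044579106 - 3625 = -2044582731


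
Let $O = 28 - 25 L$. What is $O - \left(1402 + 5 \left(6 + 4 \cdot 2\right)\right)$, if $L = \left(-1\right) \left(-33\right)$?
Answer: $-2269$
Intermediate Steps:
$L = 33$
$O = -797$ ($O = 28 - 825 = -797$)
$O - \left(1402 + 5 \left(6 + 4 \cdot 2\right)\right) = -797 - \left(1402 + 5 \left(6 + 4 \cdot 2\right)\right) = -797 - \left(1402 + 5 \left(6 + 8\right)\right) = -797 - 1472 = -2269$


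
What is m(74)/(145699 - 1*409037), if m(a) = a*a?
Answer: -2738/131669 ≈ -0.020795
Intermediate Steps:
m(a) = a**2
m(74)/(145699 - 1*409037) = 74**2/(145699 - 1*409037) = 5476/(145699 - 409037) = 5476/(-263338) = 5476*(-1/263338) = -2738/131669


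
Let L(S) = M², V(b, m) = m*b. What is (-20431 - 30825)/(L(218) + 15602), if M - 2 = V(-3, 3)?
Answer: -51256/15651 ≈ -3.2749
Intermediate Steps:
V(b, m) = b*m
M = -7 (M = 2 - 3*3 = 2 - 9 = -7)
L(S) = 49 (L(S) = (-7)² = 49)
(-20431 - 30825)/(L(218) + 15602) = (-20431 - 30825)/(49 + 15602) = -51256/15651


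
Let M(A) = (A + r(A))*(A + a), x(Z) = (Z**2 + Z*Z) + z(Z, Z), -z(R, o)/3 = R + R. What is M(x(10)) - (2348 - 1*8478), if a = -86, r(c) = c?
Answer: 21250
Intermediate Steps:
z(R, o) = -6*R (z(R, o) = -3*(R + R) = -6*R)
x(Z) = -6*Z + 2*Z**2 (x(Z) = (Z**2 + Z*Z) - 6*Z = (Z**2 + Z**2) - 6*Z = 2*Z**2 - 6*Z = -6*Z + 2*Z**2)
M(A) = 2*A*(-86 + A) (M(A) = (A + A)*(A - 86) = (2*A)*(-86 + A) = 2*A*(-86 + A))
M(x(10)) - (2348 - 1*8478) = 2*(2*10*(-3 + 10))*(-86 + 2*10*(-3 + 10)) - (2348 - 1*8478) = 2*(2*10*7)*(-86 + 2*10*7) - (2348 - 8478) = 2*140*(-86 + 140) - 1*(-6130) = 2*140*54 + 6130 = 15120 + 6130 = 21250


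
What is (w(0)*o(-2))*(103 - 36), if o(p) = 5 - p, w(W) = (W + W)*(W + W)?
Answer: 0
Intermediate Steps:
w(W) = 4*W**2 (w(W) = (2*W)*(2*W) = 4*W**2)
(w(0)*o(-2))*(103 - 36) = ((4*0**2)*(5 - 1*(-2)))*(103 - 36) = ((4*0)*(5 + 2))*67 = (0*7)*67 = 0*67 = 0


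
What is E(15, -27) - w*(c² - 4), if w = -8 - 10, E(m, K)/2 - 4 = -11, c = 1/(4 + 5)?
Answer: -772/9 ≈ -85.778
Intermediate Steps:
c = ⅑ (c = 1/9 = ⅑ ≈ 0.11111)
E(m, K) = -14 (E(m, K) = 8 + 2*(-11) = 8 - 22 = -14)
w = -18
E(15, -27) - w*(c² - 4) = -14 - (-18)*((⅑)² - 4) = -14 - (-18)*(1/81 - 4) = -14 - (-18)*(-323)/81 = -14 - 1*646/9 = -14 - 646/9 = -772/9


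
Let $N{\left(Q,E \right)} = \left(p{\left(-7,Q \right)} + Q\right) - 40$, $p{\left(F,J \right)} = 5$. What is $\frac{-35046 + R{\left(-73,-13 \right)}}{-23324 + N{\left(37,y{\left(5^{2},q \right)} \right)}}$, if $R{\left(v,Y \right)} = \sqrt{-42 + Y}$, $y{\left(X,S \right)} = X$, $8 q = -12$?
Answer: $\frac{5841}{3887} - \frac{i \sqrt{55}}{23322} \approx 1.5027 - 0.00031799 i$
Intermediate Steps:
$q = - \frac{3}{2}$ ($q = \frac{1}{8} \left(-12\right) = - \frac{3}{2} \approx -1.5$)
$N{\left(Q,E \right)} = -35 + Q$ ($N{\left(Q,E \right)} = \left(5 + Q\right) - 40 = -35 + Q$)
$\frac{-35046 + R{\left(-73,-13 \right)}}{-23324 + N{\left(37,y{\left(5^{2},q \right)} \right)}} = \frac{-35046 + \sqrt{-42 - 13}}{-23324 + \left(-35 + 37\right)} = \frac{-35046 + \sqrt{-55}}{-23324 + 2} = \frac{-35046 + i \sqrt{55}}{-23322} = \left(-35046 + i \sqrt{55}\right) \left(- \frac{1}{23322}\right) = \frac{5841}{3887} - \frac{i \sqrt{55}}{23322}$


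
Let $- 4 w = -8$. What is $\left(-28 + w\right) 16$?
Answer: $-416$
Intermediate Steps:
$w = 2$ ($w = \left(- \frac{1}{4}\right) \left(-8\right) = 2$)
$\left(-28 + w\right) 16 = \left(-28 + 2\right) 16 = \left(-26\right) 16 = -416$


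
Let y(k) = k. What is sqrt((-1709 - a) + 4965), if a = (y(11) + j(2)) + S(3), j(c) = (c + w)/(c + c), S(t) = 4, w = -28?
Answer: sqrt(12990)/2 ≈ 56.987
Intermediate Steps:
j(c) = (-28 + c)/(2*c) (j(c) = (c - 28)/(c + c) = (-28 + c)/((2*c)) = (-28 + c)*(1/(2*c)) = (-28 + c)/(2*c))
a = 17/2 (a = (11 + (1/2)*(-28 + 2)/2) + 4 = (11 + (1/2)*(1/2)*(-26)) + 4 = (11 - 13/2) + 4 = 9/2 + 4 = 17/2 ≈ 8.5000)
sqrt((-1709 - a) + 4965) = sqrt((-1709 - 1*17/2) + 4965) = sqrt((-1709 - 17/2) + 4965) = sqrt(-3435/2 + 4965) = sqrt(6495/2) = sqrt(12990)/2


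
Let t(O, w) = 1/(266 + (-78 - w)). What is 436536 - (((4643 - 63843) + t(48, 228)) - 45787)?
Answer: 21660921/40 ≈ 5.4152e+5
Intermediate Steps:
t(O, w) = 1/(188 - w)
436536 - (((4643 - 63843) + t(48, 228)) - 45787) = 436536 - (((4643 - 63843) - 1/(-188 + 228)) - 45787) = 436536 - ((-59200 - 1/40) - 45787) = 436536 - (-2368001/40 - 45787) = 436536 - 1*(-4199481/40) = 436536 + 4199481/40 = 21660921/40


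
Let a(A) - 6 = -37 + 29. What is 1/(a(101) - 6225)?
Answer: -1/6227 ≈ -0.00016059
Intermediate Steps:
a(A) = -2 (a(A) = 6 + (-37 + 29) = 6 - 8 = -2)
1/(a(101) - 6225) = 1/(-2 - 6225) = 1/(-6227) = -1/6227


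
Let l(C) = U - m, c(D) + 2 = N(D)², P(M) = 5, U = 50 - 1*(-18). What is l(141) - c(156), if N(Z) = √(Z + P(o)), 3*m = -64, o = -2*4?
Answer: -209/3 ≈ -69.667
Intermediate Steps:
o = -8
m = -64/3 (m = (⅓)*(-64) = -64/3 ≈ -21.333)
U = 68 (U = 50 + 18 = 68)
N(Z) = √(5 + Z) (N(Z) = √(Z + 5) = √(5 + Z))
c(D) = 3 + D (c(D) = -2 + (√(5 + D))² = -2 + (5 + D) = 3 + D)
l(C) = 268/3 (l(C) = 68 - 1*(-64/3) = 68 + 64/3 = 268/3)
l(141) - c(156) = 268/3 - (3 + 156) = 268/3 - 1*159 = 268/3 - 159 = -209/3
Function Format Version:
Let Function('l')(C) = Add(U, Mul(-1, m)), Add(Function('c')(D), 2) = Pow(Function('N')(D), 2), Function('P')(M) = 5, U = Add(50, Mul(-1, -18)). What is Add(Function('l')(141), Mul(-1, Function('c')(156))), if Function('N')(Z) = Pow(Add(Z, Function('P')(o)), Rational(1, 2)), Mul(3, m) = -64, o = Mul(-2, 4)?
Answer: Rational(-209, 3) ≈ -69.667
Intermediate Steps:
o = -8
m = Rational(-64, 3) (m = Mul(Rational(1, 3), -64) = Rational(-64, 3) ≈ -21.333)
U = 68 (U = Add(50, 18) = 68)
Function('N')(Z) = Pow(Add(5, Z), Rational(1, 2)) (Function('N')(Z) = Pow(Add(Z, 5), Rational(1, 2)) = Pow(Add(5, Z), Rational(1, 2)))
Function('c')(D) = Add(3, D) (Function('c')(D) = Add(-2, Pow(Pow(Add(5, D), Rational(1, 2)), 2)) = Add(-2, Add(5, D)) = Add(3, D))
Function('l')(C) = Rational(268, 3) (Function('l')(C) = Add(68, Mul(-1, Rational(-64, 3))) = Add(68, Rational(64, 3)) = Rational(268, 3))
Add(Function('l')(141), Mul(-1, Function('c')(156))) = Add(Rational(268, 3), Mul(-1, Add(3, 156))) = Add(Rational(268, 3), Mul(-1, 159)) = Add(Rational(268, 3), -159) = Rational(-209, 3)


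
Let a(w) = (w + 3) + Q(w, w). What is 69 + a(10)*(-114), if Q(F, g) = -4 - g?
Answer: 183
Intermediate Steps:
a(w) = -1 (a(w) = (w + 3) + (-4 - w) = (3 + w) + (-4 - w) = -1)
69 + a(10)*(-114) = 69 - 1*(-114) = 69 + 114 = 183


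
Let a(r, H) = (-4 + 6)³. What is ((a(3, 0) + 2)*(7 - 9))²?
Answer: 400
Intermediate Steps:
a(r, H) = 8 (a(r, H) = 2³ = 8)
((a(3, 0) + 2)*(7 - 9))² = ((8 + 2)*(7 - 9))² = (10*(-2))² = (-20)² = 400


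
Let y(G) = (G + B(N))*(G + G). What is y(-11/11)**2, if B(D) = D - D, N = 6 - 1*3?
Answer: 4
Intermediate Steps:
N = 3 (N = 6 - 3 = 3)
B(D) = 0
y(G) = 2*G**2 (y(G) = (G + 0)*(G + G) = G*(2*G) = 2*G**2)
y(-11/11)**2 = (2*(-11/11)**2)**2 = (2*(-11*1/11)**2)**2 = (2*(-1)**2)**2 = (2*1)**2 = 2**2 = 4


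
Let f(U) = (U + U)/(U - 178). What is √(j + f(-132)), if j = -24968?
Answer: 2*I*√149958935/155 ≈ 158.01*I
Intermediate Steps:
f(U) = 2*U/(-178 + U) (f(U) = (2*U)/(-178 + U) = 2*U/(-178 + U))
√(j + f(-132)) = √(-24968 + 2*(-132)/(-178 - 132)) = √(-24968 + 2*(-132)/(-310)) = √(-24968 + 2*(-132)*(-1/310)) = √(-24968 + 132/155) = √(-3869908/155) = 2*I*√149958935/155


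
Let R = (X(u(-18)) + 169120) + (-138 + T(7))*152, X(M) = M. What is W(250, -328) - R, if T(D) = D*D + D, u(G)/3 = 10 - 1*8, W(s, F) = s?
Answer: -156412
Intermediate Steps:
u(G) = 6 (u(G) = 3*(10 - 1*8) = 3*(10 - 8) = 3*2 = 6)
T(D) = D + D² (T(D) = D² + D = D + D²)
R = 156662 (R = (6 + 169120) + (-138 + 7*(1 + 7))*152 = 169126 + (-138 + 7*8)*152 = 169126 + (-138 + 56)*152 = 169126 - 82*152 = 169126 - 12464 = 156662)
W(250, -328) - R = 250 - 1*156662 = 250 - 156662 = -156412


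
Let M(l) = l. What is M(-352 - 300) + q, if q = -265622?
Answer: -266274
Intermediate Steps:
M(-352 - 300) + q = (-352 - 300) - 265622 = -652 - 265622 = -266274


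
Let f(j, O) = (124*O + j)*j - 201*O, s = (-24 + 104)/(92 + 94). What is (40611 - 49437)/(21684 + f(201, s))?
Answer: -91202/751425 ≈ -0.12137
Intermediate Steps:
s = 40/93 (s = 80/186 = 80*(1/186) = 40/93 ≈ 0.43011)
f(j, O) = -201*O + j*(j + 124*O) (f(j, O) = (j + 124*O)*j - 201*O = j*(j + 124*O) - 201*O = -201*O + j*(j + 124*O))
(40611 - 49437)/(21684 + f(201, s)) = (40611 - 49437)/(21684 + (201**2 - 201*40/93 + 124*(40/93)*201)) = -8826/(21684 + (40401 - 2680/31 + 10720)) = -8826/(21684 + 1582071/31) = -8826/2254275/31 = -8826*31/2254275 = -91202/751425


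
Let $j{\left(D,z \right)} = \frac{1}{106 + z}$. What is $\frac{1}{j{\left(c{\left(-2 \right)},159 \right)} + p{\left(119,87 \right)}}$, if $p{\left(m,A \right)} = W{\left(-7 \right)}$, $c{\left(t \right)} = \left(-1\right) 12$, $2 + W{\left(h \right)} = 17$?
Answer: $\frac{265}{3976} \approx 0.06665$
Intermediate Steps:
$W{\left(h \right)} = 15$ ($W{\left(h \right)} = -2 + 17 = 15$)
$c{\left(t \right)} = -12$
$p{\left(m,A \right)} = 15$
$\frac{1}{j{\left(c{\left(-2 \right)},159 \right)} + p{\left(119,87 \right)}} = \frac{1}{\frac{1}{106 + 159} + 15} = \frac{1}{\frac{1}{265} + 15} = \frac{1}{\frac{3976}{265}} = \frac{265}{3976}$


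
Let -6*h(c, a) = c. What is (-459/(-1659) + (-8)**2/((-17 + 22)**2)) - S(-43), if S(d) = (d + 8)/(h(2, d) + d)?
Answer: 729317/359450 ≈ 2.0290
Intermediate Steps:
h(c, a) = -c/6
S(d) = (8 + d)/(-1/3 + d) (S(d) = (d + 8)/(-1/6*2 + d) = (8 + d)/(-1/3 + d))
(-459/(-1659) + (-8)**2/((-17 + 22)**2)) - S(-43) = (-459/(-1659) + (-8)**2/((-17 + 22)**2)) - 3*(8 - 43)/(-1 + 3*(-43)) = (-459*(-1/1659) + 64/(5**2)) - 3*(-35)/(-1 - 129) = (153/553 + 64/25) - 3*(-35)/(-130) = (153/553 + 64*(1/25)) - 3*(-1)*(-35)/130 = (153/553 + 64/25) - 1*21/26 = 39217/13825 - 21/26 = 729317/359450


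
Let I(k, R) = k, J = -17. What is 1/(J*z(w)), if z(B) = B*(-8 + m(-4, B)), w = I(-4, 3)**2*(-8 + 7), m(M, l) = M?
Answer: -1/3264 ≈ -0.00030637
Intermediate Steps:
w = -16 (w = (-4)**2*(-8 + 7) = 16*(-1) = -16)
z(B) = -12*B (z(B) = B*(-8 - 4) = B*(-12) = -12*B)
1/(J*z(w)) = 1/(-(-204)*(-16)) = 1/(-17*192) = 1/(-3264) = -1/3264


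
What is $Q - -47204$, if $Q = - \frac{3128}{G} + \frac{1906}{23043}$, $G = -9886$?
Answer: $\frac{5376654179606}{113901549} \approx 47204.0$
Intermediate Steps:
$Q = \frac{45460610}{113901549}$ ($Q = - \frac{3128}{-9886} + \frac{1906}{23043} = \left(-3128\right) \left(- \frac{1}{9886}\right) + 1906 \cdot \frac{1}{23043} = \frac{1564}{4943} + \frac{1906}{23043} = \frac{45460610}{113901549} \approx 0.39912$)
$Q - -47204 = \frac{45460610}{113901549} - -47204 = \frac{45460610}{113901549} + 47204 = \frac{5376654179606}{113901549}$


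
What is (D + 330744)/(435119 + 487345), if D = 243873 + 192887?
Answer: 47969/57654 ≈ 0.83202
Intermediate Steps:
D = 436760
(D + 330744)/(435119 + 487345) = (436760 + 330744)/(435119 + 487345) = 767504/922464 = 767504*(1/922464) = 47969/57654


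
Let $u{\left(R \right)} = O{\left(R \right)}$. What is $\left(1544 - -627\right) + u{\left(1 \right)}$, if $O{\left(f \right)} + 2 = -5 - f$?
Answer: $2163$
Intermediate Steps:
$O{\left(f \right)} = -7 - f$ ($O{\left(f \right)} = -2 - \left(5 + f\right) = -7 - f$)
$u{\left(R \right)} = -7 - R$
$\left(1544 - -627\right) + u{\left(1 \right)} = \left(1544 - -627\right) - 8 = \left(1544 + 627\right) - 8 = 2171 - 8 = 2163$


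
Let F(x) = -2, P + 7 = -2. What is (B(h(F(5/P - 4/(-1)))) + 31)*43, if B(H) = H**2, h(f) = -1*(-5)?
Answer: 2408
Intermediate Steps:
P = -9 (P = -7 - 2 = -9)
h(f) = 5
(B(h(F(5/P - 4/(-1)))) + 31)*43 = (5**2 + 31)*43 = (25 + 31)*43 = 56*43 = 2408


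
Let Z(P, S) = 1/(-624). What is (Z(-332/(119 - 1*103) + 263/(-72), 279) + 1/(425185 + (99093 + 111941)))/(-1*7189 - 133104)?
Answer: 211865/18565471010736 ≈ 1.1412e-8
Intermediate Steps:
Z(P, S) = -1/624
(Z(-332/(119 - 1*103) + 263/(-72), 279) + 1/(425185 + (99093 + 111941)))/(-1*7189 - 133104) = (-1/624 + 1/(425185 + (99093 + 111941)))/(-1*7189 - 133104) = (-1/624 + 1/(425185 + 211034))/(-7189 - 133104) = (-1/624 + 1/636219)/(-140293) = (-1/624 + 1/636219)*(-1/140293) = -211865/132333552*(-1/140293) = 211865/18565471010736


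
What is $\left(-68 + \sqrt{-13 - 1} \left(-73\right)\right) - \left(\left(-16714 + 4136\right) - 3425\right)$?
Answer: $15935 - 73 i \sqrt{14} \approx 15935.0 - 273.14 i$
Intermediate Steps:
$\left(-68 + \sqrt{-13 - 1} \left(-73\right)\right) - \left(\left(-16714 + 4136\right) - 3425\right) = \left(-68 + \sqrt{-14} \left(-73\right)\right) - \left(-12578 - 3425\right) = \left(-68 + i \sqrt{14} \left(-73\right)\right) - -16003 = \left(-68 - 73 i \sqrt{14}\right) + 16003 = 15935 - 73 i \sqrt{14}$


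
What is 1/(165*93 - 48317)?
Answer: -1/32972 ≈ -3.0329e-5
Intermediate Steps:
1/(165*93 - 48317) = 1/(15345 - 48317) = 1/(-32972) = -1/32972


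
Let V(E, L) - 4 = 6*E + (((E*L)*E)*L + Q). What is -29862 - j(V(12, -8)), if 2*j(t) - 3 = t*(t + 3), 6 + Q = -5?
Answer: -86224531/2 ≈ -4.3112e+7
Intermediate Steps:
Q = -11 (Q = -6 - 5 = -11)
V(E, L) = -7 + 6*E + E²*L² (V(E, L) = 4 + (6*E + (((E*L)*E)*L - 11)) = 4 + (6*E + ((L*E²)*L - 11)) = 4 + (6*E + (E²*L² - 11)) = 4 + (6*E + (-11 + E²*L²)) = 4 + (-11 + 6*E + E²*L²) = -7 + 6*E + E²*L²)
j(t) = 3/2 + t*(3 + t)/2 (j(t) = 3/2 + (t*(t + 3))/2 = 3/2 + (t*(3 + t))/2 = 3/2 + t*(3 + t)/2)
-29862 - j(V(12, -8)) = -29862 - (3/2 + (-7 + 6*12 + 12²*(-8)²)²/2 + 3*(-7 + 6*12 + 12²*(-8)²)/2) = -29862 - (3/2 + (-7 + 72 + 144*64)²/2 + 3*(-7 + 72 + 144*64)/2) = -29862 - (3/2 + (-7 + 72 + 9216)²/2 + 3*(-7 + 72 + 9216)/2) = -29862 - (3/2 + (½)*9281² + (3/2)*9281) = -29862 - (3/2 + (½)*86136961 + 27843/2) = -29862 - (3/2 + 86136961/2 + 27843/2) = -29862 - 1*86164807/2 = -29862 - 86164807/2 = -86224531/2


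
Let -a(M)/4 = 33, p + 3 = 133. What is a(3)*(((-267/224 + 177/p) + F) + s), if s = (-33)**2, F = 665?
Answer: -842843397/3640 ≈ -2.3155e+5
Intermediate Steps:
p = 130 (p = -3 + 133 = 130)
a(M) = -132 (a(M) = -4*33 = -132)
s = 1089
a(3)*(((-267/224 + 177/p) + F) + s) = -132*(((-267/224 + 177/130) + 665) + 1089) = -132*((2469/14560 + 665) + 1089) = -132*(9684869/14560 + 1089) = -132*25540709/14560 = -842843397/3640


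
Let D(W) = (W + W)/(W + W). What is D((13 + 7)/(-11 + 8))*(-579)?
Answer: -579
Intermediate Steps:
D(W) = 1 (D(W) = (2*W)/((2*W)) = (2*W)*(1/(2*W)) = 1)
D((13 + 7)/(-11 + 8))*(-579) = 1*(-579) = -579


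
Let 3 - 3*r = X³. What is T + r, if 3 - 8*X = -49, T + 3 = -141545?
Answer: -3399325/24 ≈ -1.4164e+5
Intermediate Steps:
T = -141548 (T = -3 - 141545 = -141548)
X = 13/2 (X = 3/8 - ⅛*(-49) = 3/8 + 49/8 = 13/2 ≈ 6.5000)
r = -2173/24 (r = 1 - (13/2)³/3 = 1 - ⅓*2197/8 = 1 - 2197/24 = -2173/24 ≈ -90.542)
T + r = -141548 - 2173/24 = -3399325/24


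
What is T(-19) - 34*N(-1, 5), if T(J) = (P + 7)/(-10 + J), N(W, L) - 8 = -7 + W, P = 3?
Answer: -10/29 ≈ -0.34483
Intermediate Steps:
N(W, L) = 1 + W (N(W, L) = 8 + (-7 + W) = 1 + W)
T(J) = 10/(-10 + J) (T(J) = (3 + 7)/(-10 + J) = 10/(-10 + J))
T(-19) - 34*N(-1, 5) = 10/(-10 - 19) - 34*(1 - 1) = 10/(-29) - 34*0 = 10*(-1/29) + 0 = -10/29 + 0 = -10/29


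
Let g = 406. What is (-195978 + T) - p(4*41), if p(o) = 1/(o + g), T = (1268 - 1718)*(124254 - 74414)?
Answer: -12895667461/570 ≈ -2.2624e+7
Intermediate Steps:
T = -22428000 (T = -450*49840 = -22428000)
p(o) = 1/(406 + o) (p(o) = 1/(o + 406) = 1/(406 + o))
(-195978 + T) - p(4*41) = (-195978 - 22428000) - 1/(406 + 4*41) = -22623978 - 1/(406 + 164) = -22623978 - 1/570 = -12895667461/570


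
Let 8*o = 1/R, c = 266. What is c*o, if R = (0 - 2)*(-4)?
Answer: 133/32 ≈ 4.1563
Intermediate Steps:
R = 8 (R = -2*(-4) = 8)
o = 1/64 (o = (1/8)/8 = (1/8)*(1/8) = 1/64 ≈ 0.015625)
c*o = 266*(1/64) = 133/32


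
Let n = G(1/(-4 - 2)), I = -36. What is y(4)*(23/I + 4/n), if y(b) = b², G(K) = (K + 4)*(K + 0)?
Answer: -22852/207 ≈ -110.40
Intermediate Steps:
G(K) = K*(4 + K) (G(K) = (4 + K)*K = K*(4 + K))
n = -23/36 (n = (4 + 1/(-4 - 2))/(-4 - 2) = (4 + 1/(-6))/(-6) = -(4 - ⅙)/6 = -⅙*23/6 = -23/36 ≈ -0.63889)
y(4)*(23/I + 4/n) = 4²*(23/(-36) + 4/(-23/36)) = 16*(23*(-1/36) + 4*(-36/23)) = 16*(-23/36 - 144/23) = 16*(-5713/828) = -22852/207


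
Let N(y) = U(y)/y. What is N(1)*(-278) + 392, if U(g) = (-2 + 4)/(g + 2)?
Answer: 620/3 ≈ 206.67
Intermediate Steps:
U(g) = 2/(2 + g)
N(y) = 2/(y*(2 + y)) (N(y) = (2/(2 + y))/y = 2/(y*(2 + y)))
N(1)*(-278) + 392 = (2/(1*(2 + 1)))*(-278) + 392 = (2*1/3)*(-278) + 392 = (2*1*(1/3))*(-278) + 392 = (2/3)*(-278) + 392 = -556/3 + 392 = 620/3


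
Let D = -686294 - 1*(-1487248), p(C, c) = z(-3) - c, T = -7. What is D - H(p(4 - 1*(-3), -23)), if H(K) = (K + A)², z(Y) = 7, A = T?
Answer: 800425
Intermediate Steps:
A = -7
p(C, c) = 7 - c
D = 800954 (D = -686294 + 1487248 = 800954)
H(K) = (-7 + K)² (H(K) = (K - 7)² = (-7 + K)²)
D - H(p(4 - 1*(-3), -23)) = 800954 - (-7 + (7 - 1*(-23)))² = 800954 - (-7 + (7 + 23))² = 800954 - (-7 + 30)² = 800954 - 1*23² = 800954 - 1*529 = 800954 - 529 = 800425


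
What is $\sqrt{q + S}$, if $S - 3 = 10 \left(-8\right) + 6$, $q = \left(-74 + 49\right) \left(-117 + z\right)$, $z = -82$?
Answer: $2 \sqrt{1226} \approx 70.029$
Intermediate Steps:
$q = 4975$ ($q = \left(-74 + 49\right) \left(-117 - 82\right) = \left(-25\right) \left(-199\right) = 4975$)
$S = -71$ ($S = 3 + \left(10 \left(-8\right) + 6\right) = 3 + \left(-80 + 6\right) = 3 - 74 = -71$)
$\sqrt{q + S} = \sqrt{4975 - 71} = \sqrt{4904} = 2 \sqrt{1226}$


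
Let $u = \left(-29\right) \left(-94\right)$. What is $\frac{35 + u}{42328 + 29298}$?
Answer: $\frac{2761}{71626} \approx 0.038547$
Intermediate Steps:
$u = 2726$
$\frac{35 + u}{42328 + 29298} = \frac{35 + 2726}{42328 + 29298} = \frac{2761}{71626}$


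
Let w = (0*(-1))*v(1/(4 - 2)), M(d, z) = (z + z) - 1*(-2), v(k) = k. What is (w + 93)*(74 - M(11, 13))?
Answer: 4278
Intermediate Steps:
M(d, z) = 2 + 2*z (M(d, z) = 2*z + 2 = 2 + 2*z)
w = 0 (w = (0*(-1))/(4 - 2) = 0/2 = 0*(1/2) = 0)
(w + 93)*(74 - M(11, 13)) = (0 + 93)*(74 - (2 + 2*13)) = 93*(74 - (2 + 26)) = 93*(74 - 1*28) = 93*(74 - 28) = 93*46 = 4278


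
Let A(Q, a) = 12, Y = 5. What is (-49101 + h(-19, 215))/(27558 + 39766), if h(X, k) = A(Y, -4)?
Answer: -49089/67324 ≈ -0.72915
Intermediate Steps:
h(X, k) = 12
(-49101 + h(-19, 215))/(27558 + 39766) = (-49101 + 12)/(27558 + 39766) = -49089/67324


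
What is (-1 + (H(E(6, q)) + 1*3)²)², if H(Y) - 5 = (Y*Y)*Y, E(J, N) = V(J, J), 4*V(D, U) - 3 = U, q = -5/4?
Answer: 2359249920225/16777216 ≈ 1.4062e+5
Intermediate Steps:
q = -5/4 (q = -5*¼ = -5/4 ≈ -1.2500)
V(D, U) = ¾ + U/4
E(J, N) = ¾ + J/4
H(Y) = 5 + Y³ (H(Y) = 5 + (Y*Y)*Y = 5 + Y²*Y = 5 + Y³)
(-1 + (H(E(6, q)) + 1*3)²)² = (-1 + ((5 + (¾ + (¼)*6)³) + 1*3)²)² = (-1 + ((5 + (¾ + 3/2)³) + 3)²)² = (-1 + ((5 + (9/4)³) + 3)²)² = (-1 + ((5 + 729/64) + 3)²)² = (-1 + (1049/64 + 3)²)² = (-1 + (1241/64)²)² = (-1 + 1540081/4096)² = (1535985/4096)² = 2359249920225/16777216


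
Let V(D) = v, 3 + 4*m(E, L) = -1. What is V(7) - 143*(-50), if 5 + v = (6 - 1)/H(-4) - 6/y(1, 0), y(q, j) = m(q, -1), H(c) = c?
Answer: 28599/4 ≈ 7149.8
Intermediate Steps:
m(E, L) = -1 (m(E, L) = -¾ + (¼)*(-1) = -¾ - ¼ = -1)
y(q, j) = -1
v = -¼ (v = -5 + ((6 - 1)/(-4) - 6/(-1)) = -5 + (5*(-¼) - 6*(-1)) = -5 + (-5/4 + 6) = -5 + 19/4 = -¼ ≈ -0.25000)
V(D) = -¼
V(7) - 143*(-50) = -¼ - 143*(-50) = -¼ + 7150 = 28599/4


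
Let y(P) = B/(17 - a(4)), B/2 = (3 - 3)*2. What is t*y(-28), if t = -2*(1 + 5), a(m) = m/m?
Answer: 0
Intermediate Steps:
a(m) = 1
B = 0 (B = 2*((3 - 3)*2) = 2*(0*2) = 2*0 = 0)
t = -12 (t = -2*6 = -12)
y(P) = 0 (y(P) = 0/(17 - 1*1) = 0/(17 - 1) = 0/16 = 0*(1/16) = 0)
t*y(-28) = -12*0 = 0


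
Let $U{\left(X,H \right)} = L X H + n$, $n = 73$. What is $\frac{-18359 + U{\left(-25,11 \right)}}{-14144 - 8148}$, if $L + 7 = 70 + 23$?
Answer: $\frac{10484}{5573} \approx 1.8812$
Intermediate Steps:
$L = 86$ ($L = -7 + \left(70 + 23\right) = -7 + 93 = 86$)
$U{\left(X,H \right)} = 73 + 86 H X$ ($U{\left(X,H \right)} = 86 X H + 73 = 86 H X + 73 = 73 + 86 H X$)
$\frac{-18359 + U{\left(-25,11 \right)}}{-14144 - 8148} = \frac{-18359 + \left(73 + 86 \cdot 11 \left(-25\right)\right)}{-14144 - 8148} = \frac{-18359 + \left(73 - 23650\right)}{-22292} = \left(-18359 - 23577\right) \left(- \frac{1}{22292}\right) = \left(-41936\right) \left(- \frac{1}{22292}\right) = \frac{10484}{5573}$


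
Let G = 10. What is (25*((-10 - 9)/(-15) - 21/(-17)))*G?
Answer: 31900/51 ≈ 625.49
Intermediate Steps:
(25*((-10 - 9)/(-15) - 21/(-17)))*G = (25*((-10 - 9)/(-15) - 21/(-17)))*10 = (25*(-19*(-1/15) - 21*(-1/17)))*10 = (25*(19/15 + 21/17))*10 = (25*(638/255))*10 = (3190/51)*10 = 31900/51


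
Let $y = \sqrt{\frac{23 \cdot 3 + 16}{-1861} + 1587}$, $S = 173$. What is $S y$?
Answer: $\frac{173 \sqrt{5496132242}}{1861} \approx 6891.7$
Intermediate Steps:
$y = \frac{\sqrt{5496132242}}{1861}$ ($y = \sqrt{\left(69 + 16\right) \left(- \frac{1}{1861}\right) + 1587} = \sqrt{85 \left(- \frac{1}{1861}\right) + 1587} = \sqrt{- \frac{85}{1861} + 1587} = \sqrt{\frac{2953322}{1861}} = \frac{\sqrt{5496132242}}{1861} \approx 39.837$)
$S y = 173 \frac{\sqrt{5496132242}}{1861} = \frac{173 \sqrt{5496132242}}{1861}$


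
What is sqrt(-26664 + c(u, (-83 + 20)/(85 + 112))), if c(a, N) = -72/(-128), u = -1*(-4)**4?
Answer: I*sqrt(426615)/4 ≈ 163.29*I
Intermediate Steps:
u = -256 (u = -1*256 = -256)
c(a, N) = 9/16 (c(a, N) = -72*(-1/128) = 9/16)
sqrt(-26664 + c(u, (-83 + 20)/(85 + 112))) = sqrt(-26664 + 9/16) = sqrt(-426615/16) = I*sqrt(426615)/4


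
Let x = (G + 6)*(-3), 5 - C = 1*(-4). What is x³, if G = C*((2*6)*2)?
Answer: -295408296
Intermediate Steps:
C = 9 (C = 5 - (-4) = 5 - 1*(-4) = 5 + 4 = 9)
G = 216 (G = 9*((2*6)*2) = 9*(12*2) = 9*24 = 216)
x = -666 (x = (216 + 6)*(-3) = 222*(-3) = -666)
x³ = (-666)³ = -295408296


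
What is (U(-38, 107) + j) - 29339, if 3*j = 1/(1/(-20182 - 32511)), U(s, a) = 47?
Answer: -140569/3 ≈ -46856.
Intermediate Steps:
j = -52693/3 (j = 1/(3*(1/(-20182 - 32511))) = 1/(3*(1/(-52693))) = 1/(3*(-1/52693)) = (⅓)*(-52693) = -52693/3 ≈ -17564.)
(U(-38, 107) + j) - 29339 = (47 - 52693/3) - 29339 = -52552/3 - 29339 = -140569/3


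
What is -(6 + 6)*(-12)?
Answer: 144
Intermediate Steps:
-(6 + 6)*(-12) = -1*12*(-12) = -12*(-12) = 144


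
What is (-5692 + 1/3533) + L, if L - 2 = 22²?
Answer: -18392797/3533 ≈ -5206.0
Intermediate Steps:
L = 486 (L = 2 + 22² = 2 + 484 = 486)
(-5692 + 1/3533) + L = (-5692 + 1/3533) + 486 = -20109835/3533 + 486 = -18392797/3533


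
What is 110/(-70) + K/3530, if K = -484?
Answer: -21109/12355 ≈ -1.7085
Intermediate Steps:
110/(-70) + K/3530 = 110/(-70) - 484/3530 = 110*(-1/70) - 484*1/3530 = -11/7 - 242/1765 = -21109/12355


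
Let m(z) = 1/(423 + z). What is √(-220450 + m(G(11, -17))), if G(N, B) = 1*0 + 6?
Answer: I*√40571838021/429 ≈ 469.52*I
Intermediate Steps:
G(N, B) = 6 (G(N, B) = 0 + 6 = 6)
√(-220450 + m(G(11, -17))) = √(-220450 + 1/(423 + 6)) = √(-220450 + 1/429) = √(-94573049/429) = I*√40571838021/429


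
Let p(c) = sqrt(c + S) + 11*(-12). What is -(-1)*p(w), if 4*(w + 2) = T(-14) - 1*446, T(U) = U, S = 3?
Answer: -132 + I*sqrt(114) ≈ -132.0 + 10.677*I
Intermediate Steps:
w = -117 (w = -2 + (-14 - 1*446)/4 = -2 + (-14 - 446)/4 = -2 + (1/4)*(-460) = -2 - 115 = -117)
p(c) = -132 + sqrt(3 + c) (p(c) = sqrt(c + 3) + 11*(-12) = sqrt(3 + c) - 132 = -132 + sqrt(3 + c))
-(-1)*p(w) = -(-1)*(-132 + sqrt(3 - 117)) = -(-1)*(-132 + sqrt(-114)) = -(-1)*(-132 + I*sqrt(114)) = -(132 - I*sqrt(114)) = -132 + I*sqrt(114)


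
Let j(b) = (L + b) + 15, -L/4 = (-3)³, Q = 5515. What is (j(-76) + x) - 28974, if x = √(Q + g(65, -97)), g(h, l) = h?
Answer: -28927 + 6*√155 ≈ -28852.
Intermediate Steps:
L = 108 (L = -4*(-3)³ = -4*(-27) = 108)
j(b) = 123 + b (j(b) = (108 + b) + 15 = 123 + b)
x = 6*√155 (x = √(5515 + 65) = √5580 = 6*√155 ≈ 74.699)
(j(-76) + x) - 28974 = ((123 - 76) + 6*√155) - 28974 = (47 + 6*√155) - 28974 = -28927 + 6*√155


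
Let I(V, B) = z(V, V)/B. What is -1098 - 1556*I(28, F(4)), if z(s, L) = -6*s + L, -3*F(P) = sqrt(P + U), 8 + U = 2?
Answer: -1098 + 326760*I*sqrt(2) ≈ -1098.0 + 4.6211e+5*I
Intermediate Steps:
U = -6 (U = -8 + 2 = -6)
F(P) = -sqrt(-6 + P)/3 (F(P) = -sqrt(P - 6)/3 = -sqrt(-6 + P)/3)
z(s, L) = L - 6*s
I(V, B) = -5*V/B (I(V, B) = (V - 6*V)/B = (-5*V)/B = -5*V/B)
-1098 - 1556*I(28, F(4)) = -1098 - (-7780)*28/((-sqrt(-6 + 4)/3)) = -1098 - (-7780)*28/((-I*sqrt(2)/3)) = -1098 - (-7780)*28*3*I*sqrt(2)/2 = -1098 - (-326760)*I*sqrt(2) = -1098 + 326760*I*sqrt(2)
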